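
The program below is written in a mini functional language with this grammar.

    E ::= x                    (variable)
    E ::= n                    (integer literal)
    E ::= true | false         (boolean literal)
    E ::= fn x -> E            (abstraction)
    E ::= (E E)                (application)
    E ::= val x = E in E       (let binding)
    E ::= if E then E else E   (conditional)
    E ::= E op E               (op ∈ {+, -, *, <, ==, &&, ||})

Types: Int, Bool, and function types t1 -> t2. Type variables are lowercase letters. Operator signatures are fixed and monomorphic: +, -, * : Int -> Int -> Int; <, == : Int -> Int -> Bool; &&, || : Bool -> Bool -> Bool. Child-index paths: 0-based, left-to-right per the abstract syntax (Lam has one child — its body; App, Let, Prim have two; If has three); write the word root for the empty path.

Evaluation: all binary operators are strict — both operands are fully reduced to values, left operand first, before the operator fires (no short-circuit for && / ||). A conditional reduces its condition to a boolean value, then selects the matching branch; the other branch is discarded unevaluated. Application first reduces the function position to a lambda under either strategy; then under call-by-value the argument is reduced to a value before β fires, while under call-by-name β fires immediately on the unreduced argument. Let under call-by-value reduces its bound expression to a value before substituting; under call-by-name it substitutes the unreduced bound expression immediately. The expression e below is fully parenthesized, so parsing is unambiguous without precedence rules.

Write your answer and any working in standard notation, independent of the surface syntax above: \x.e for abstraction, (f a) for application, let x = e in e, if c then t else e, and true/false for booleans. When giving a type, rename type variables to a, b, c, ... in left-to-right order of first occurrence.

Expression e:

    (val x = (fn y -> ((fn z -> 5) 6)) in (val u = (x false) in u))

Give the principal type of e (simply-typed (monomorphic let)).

Trace:
\z._ : b -> Int
  unify b -> Int ~ Int -> c
  unify b ~ Int
  unify Int ~ c
_ _ : Int
\y._ : a -> Int
let x : a -> Int
x : a -> Int
  unify a -> Int ~ Bool -> d
  unify a ~ Bool
  unify Int ~ d
_ _ : Int
let u : Int
u : Int

Answer: Int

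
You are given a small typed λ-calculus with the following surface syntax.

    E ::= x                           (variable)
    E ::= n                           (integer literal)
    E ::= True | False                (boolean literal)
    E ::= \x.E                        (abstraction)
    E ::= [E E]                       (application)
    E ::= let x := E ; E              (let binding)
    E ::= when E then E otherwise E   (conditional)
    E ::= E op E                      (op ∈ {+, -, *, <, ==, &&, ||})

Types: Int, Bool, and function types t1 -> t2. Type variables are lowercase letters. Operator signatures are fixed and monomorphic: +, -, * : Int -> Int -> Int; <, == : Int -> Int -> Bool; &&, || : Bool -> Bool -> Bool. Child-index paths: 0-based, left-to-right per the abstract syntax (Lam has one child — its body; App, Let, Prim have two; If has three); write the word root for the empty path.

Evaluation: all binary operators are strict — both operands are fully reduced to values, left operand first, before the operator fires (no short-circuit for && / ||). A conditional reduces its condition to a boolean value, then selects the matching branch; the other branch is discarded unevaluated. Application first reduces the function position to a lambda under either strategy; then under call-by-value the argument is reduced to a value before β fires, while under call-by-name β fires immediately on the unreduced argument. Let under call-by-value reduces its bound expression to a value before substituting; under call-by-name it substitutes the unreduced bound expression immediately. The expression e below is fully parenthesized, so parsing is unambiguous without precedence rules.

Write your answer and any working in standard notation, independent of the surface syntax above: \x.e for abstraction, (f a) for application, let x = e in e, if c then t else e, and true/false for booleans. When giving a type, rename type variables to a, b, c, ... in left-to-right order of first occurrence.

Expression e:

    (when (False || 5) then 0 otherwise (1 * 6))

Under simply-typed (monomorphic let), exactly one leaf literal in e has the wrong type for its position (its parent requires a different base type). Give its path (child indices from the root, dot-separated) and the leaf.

Answer: 0.1 : 5

Working:
  unify Bool ~ Bool
  unify Int ~ Bool
  FAIL: mismatch Int ~ Bool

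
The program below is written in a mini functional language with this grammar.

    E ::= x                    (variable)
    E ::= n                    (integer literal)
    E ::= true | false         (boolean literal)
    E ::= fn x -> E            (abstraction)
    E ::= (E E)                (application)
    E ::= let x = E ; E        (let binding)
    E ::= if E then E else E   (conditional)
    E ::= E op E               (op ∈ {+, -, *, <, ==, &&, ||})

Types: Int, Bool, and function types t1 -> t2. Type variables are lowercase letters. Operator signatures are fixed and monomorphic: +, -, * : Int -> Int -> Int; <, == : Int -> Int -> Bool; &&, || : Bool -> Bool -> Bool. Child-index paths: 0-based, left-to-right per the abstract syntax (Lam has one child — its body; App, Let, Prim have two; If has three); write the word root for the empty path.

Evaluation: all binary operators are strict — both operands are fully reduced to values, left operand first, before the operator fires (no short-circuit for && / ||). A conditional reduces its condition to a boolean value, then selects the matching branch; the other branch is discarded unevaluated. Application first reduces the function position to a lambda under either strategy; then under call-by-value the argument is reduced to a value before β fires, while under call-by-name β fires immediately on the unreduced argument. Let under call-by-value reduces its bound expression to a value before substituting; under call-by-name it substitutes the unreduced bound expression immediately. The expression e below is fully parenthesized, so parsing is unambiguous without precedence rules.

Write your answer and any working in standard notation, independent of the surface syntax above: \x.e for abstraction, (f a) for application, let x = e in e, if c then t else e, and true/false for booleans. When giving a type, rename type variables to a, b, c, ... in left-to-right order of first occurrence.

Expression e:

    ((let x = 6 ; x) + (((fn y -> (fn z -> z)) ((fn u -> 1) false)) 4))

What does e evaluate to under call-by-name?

Answer: 10

Trace:
step 0: ((let x = 6 in x) + (((\y.(\z.z)) ((\u.1) false)) 4))
step 1: [let@0] (6 + (((\y.(\z.z)) ((\u.1) false)) 4))
step 2: [beta@1.0] (6 + ((\z.z) 4))
step 3: [beta@1] (6 + 4)
step 4: [delta@root] 10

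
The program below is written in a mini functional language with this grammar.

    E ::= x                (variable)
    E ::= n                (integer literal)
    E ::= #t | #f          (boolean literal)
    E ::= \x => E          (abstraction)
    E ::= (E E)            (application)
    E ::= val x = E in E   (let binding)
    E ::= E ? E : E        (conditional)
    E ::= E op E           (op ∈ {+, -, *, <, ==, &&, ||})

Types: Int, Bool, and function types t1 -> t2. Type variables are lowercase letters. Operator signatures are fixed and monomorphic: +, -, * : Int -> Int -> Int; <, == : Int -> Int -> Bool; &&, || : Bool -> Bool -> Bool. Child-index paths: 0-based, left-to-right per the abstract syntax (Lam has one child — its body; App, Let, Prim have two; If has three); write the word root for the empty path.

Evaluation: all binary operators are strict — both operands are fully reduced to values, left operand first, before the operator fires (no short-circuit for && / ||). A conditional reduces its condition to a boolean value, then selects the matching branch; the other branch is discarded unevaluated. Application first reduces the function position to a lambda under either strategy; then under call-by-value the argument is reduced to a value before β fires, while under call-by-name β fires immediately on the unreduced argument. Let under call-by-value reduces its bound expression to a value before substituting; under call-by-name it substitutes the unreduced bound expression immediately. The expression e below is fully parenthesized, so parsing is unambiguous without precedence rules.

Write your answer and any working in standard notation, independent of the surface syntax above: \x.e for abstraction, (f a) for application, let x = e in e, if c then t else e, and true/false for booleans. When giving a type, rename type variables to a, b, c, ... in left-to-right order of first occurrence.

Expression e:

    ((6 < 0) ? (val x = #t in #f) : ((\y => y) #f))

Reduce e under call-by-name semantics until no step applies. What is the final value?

Working:
step 0: (if (6 < 0) then (let x = true in false) else ((\y.y) false))
step 1: [delta@0] (if false then (let x = true in false) else ((\y.y) false))
step 2: [if@root] ((\y.y) false)
step 3: [beta@root] false

Answer: false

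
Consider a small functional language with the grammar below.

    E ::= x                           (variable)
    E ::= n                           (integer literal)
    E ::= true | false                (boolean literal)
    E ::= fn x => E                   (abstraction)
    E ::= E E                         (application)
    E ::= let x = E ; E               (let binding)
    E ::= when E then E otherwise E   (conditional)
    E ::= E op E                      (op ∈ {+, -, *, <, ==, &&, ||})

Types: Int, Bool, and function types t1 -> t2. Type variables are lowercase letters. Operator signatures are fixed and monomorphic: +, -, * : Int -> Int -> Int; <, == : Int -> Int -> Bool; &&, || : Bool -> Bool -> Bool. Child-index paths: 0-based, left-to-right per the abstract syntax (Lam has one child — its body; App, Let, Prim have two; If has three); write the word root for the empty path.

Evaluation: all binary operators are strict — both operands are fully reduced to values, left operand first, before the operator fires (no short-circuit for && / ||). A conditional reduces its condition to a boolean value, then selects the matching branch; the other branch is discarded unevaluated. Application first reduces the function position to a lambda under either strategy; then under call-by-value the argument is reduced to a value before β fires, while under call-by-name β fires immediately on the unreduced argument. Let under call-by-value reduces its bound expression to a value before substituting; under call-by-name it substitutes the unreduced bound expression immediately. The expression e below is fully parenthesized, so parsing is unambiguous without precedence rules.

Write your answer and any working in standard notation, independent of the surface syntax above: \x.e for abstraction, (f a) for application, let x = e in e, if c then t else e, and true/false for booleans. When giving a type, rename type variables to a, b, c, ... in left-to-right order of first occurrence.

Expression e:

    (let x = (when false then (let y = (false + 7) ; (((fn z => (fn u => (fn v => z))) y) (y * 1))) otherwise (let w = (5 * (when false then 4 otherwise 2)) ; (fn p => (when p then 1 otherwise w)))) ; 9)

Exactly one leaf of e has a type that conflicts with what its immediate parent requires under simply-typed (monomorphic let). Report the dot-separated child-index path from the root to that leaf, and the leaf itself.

Derivation:
  unify Bool ~ Bool
  unify Bool ~ Int
  FAIL: mismatch Bool ~ Int

Answer: 0.1.0.0 : false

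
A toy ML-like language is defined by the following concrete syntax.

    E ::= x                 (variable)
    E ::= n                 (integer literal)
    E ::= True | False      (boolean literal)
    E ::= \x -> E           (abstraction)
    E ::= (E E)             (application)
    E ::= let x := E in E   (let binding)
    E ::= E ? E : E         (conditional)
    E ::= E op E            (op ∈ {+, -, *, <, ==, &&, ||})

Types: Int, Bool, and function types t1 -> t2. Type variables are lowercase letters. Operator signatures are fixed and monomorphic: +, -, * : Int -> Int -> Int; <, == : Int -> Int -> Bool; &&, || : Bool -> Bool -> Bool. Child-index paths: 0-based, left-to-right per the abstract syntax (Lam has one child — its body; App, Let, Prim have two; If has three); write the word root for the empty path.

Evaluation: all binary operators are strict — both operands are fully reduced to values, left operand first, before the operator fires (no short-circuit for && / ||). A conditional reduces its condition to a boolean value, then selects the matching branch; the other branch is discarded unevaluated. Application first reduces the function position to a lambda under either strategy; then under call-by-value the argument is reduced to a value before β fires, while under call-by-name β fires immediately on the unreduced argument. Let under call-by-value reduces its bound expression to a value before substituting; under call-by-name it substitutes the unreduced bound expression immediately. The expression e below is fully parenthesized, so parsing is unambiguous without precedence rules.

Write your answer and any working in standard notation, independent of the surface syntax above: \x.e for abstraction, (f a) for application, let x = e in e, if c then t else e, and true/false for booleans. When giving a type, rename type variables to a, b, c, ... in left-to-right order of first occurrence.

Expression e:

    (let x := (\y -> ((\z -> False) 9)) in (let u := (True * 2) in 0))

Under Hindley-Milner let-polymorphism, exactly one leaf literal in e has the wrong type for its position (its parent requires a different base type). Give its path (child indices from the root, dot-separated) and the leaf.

Answer: 1.0.0 : true

Working:
\z._ : b -> Bool
  unify b -> Bool ~ Int -> c
  unify b ~ Int
  unify Bool ~ c
_ _ : Bool
\y._ : a -> Bool
let x : forall. a -> Bool
  unify Bool ~ Int
  FAIL: mismatch Bool ~ Int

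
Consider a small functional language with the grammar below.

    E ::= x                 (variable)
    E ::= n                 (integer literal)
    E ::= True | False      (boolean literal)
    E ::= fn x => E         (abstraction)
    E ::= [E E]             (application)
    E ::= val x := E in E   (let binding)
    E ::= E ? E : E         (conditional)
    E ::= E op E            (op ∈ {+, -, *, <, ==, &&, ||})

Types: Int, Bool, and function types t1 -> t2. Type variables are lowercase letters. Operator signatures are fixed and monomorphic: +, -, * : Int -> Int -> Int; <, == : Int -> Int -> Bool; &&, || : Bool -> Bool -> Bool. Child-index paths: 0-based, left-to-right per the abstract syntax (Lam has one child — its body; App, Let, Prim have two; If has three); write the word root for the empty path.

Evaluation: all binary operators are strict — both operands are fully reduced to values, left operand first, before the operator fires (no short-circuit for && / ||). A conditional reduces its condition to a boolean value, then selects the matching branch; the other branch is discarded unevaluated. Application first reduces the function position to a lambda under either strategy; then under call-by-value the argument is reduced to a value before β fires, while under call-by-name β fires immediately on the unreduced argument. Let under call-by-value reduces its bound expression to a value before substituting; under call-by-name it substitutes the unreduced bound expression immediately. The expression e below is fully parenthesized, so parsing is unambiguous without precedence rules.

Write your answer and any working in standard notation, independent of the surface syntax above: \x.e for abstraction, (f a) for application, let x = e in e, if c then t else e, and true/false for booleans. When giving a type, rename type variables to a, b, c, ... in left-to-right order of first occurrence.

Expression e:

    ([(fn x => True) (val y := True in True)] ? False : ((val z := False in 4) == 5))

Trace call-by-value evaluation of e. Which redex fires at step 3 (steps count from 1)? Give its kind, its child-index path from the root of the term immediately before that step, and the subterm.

Answer: if at root : (if true then false else ((let z = false in 4) == 5))

Derivation:
step 0: (if ((\x.true) (let y = true in true)) then false else ((let z = false in 4) == 5))
step 1: [let@0.1] (if ((\x.true) true) then false else ((let z = false in 4) == 5))
step 2: [beta@0] (if true then false else ((let z = false in 4) == 5))
step 3: [if@root] false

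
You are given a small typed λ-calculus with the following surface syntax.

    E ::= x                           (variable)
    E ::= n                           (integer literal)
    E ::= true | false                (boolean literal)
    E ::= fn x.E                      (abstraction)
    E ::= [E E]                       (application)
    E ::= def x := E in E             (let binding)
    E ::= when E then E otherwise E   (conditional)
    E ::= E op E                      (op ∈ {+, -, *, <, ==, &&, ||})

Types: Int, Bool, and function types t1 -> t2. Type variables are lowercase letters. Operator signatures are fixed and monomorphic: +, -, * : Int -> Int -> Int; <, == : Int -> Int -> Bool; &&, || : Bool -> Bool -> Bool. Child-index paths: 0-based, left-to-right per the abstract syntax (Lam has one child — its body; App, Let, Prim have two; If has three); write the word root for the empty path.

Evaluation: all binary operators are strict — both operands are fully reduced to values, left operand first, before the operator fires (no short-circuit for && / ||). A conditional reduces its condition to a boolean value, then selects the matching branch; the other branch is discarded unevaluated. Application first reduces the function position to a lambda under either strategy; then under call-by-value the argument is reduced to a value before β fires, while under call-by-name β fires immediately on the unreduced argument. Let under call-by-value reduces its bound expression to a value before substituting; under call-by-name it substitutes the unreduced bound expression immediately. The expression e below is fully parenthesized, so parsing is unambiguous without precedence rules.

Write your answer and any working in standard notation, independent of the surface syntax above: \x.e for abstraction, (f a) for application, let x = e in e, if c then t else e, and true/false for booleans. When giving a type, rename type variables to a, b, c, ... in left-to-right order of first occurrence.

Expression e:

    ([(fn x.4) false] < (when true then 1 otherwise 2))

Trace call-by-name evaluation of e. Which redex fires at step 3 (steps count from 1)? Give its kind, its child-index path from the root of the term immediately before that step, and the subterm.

Working:
step 0: (((\x.4) false) < (if true then 1 else 2))
step 1: [beta@0] (4 < (if true then 1 else 2))
step 2: [if@1] (4 < 1)
step 3: [delta@root] false

Answer: delta at root : (4 < 1)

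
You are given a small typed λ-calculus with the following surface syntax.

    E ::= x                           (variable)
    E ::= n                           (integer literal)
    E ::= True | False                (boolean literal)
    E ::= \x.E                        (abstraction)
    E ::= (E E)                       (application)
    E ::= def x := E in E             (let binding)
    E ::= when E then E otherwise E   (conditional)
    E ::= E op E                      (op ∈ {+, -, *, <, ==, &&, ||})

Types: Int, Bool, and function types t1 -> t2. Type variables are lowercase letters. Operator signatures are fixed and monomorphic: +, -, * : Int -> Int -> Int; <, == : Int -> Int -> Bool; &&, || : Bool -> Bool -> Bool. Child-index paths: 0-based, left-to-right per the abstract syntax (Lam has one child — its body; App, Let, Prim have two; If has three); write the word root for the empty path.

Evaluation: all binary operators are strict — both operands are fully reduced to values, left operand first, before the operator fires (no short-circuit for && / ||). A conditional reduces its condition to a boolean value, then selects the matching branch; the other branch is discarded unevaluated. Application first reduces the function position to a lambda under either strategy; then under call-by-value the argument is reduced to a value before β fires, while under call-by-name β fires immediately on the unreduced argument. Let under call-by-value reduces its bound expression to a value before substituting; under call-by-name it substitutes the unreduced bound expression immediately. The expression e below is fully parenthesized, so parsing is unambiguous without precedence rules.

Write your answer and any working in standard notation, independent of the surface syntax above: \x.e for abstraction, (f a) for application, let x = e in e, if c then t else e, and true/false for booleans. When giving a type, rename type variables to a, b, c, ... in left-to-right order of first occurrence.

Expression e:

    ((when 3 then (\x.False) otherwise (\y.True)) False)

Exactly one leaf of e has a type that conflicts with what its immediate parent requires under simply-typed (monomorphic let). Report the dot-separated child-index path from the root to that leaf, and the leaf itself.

Answer: 0.0 : 3

Derivation:
  unify Int ~ Bool
  FAIL: mismatch Int ~ Bool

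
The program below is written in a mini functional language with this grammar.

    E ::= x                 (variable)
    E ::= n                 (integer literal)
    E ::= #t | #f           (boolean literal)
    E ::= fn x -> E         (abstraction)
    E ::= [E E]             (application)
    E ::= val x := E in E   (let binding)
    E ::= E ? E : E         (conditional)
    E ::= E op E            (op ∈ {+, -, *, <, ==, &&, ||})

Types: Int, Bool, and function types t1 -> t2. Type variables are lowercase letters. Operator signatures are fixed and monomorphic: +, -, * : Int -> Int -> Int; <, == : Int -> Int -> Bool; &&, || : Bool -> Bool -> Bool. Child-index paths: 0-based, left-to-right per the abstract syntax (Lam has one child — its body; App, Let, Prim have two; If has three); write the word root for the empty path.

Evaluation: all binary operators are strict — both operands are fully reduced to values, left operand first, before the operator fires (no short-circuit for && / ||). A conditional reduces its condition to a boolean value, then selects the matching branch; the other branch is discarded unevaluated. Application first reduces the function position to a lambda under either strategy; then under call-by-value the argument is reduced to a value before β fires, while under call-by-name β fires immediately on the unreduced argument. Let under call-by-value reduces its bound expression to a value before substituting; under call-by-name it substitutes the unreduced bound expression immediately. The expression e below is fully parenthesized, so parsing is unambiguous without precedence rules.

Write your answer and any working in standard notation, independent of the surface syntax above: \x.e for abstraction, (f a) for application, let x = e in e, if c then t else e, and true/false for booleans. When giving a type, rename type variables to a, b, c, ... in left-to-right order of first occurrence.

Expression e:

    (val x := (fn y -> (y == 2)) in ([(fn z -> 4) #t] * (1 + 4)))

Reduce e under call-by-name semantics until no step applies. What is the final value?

Trace:
step 0: (let x = (\y.(y == 2)) in (((\z.4) true) * (1 + 4)))
step 1: [let@root] (((\z.4) true) * (1 + 4))
step 2: [beta@0] (4 * (1 + 4))
step 3: [delta@1] (4 * 5)
step 4: [delta@root] 20

Answer: 20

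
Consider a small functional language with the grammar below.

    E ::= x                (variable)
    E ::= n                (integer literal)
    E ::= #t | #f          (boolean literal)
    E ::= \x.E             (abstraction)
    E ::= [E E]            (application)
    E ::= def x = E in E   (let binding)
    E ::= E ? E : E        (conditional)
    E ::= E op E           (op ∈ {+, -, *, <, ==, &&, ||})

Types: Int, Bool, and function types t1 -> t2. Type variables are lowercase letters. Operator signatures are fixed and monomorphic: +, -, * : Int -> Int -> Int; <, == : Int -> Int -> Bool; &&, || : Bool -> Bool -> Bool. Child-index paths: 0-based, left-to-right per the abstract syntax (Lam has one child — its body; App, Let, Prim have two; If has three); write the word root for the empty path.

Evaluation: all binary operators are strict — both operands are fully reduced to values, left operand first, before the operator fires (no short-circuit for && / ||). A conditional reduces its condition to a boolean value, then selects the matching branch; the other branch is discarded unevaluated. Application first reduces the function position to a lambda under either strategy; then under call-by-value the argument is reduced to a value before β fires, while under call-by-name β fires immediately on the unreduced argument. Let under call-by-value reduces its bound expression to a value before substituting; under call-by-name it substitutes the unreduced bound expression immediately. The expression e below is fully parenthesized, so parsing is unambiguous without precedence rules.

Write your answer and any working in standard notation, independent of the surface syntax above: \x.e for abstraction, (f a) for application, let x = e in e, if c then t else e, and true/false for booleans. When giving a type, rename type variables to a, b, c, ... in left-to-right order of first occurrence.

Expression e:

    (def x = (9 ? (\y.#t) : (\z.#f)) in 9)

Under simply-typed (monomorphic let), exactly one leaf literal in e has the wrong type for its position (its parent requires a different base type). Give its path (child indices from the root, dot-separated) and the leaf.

Answer: 0.0 : 9

Working:
  unify Int ~ Bool
  FAIL: mismatch Int ~ Bool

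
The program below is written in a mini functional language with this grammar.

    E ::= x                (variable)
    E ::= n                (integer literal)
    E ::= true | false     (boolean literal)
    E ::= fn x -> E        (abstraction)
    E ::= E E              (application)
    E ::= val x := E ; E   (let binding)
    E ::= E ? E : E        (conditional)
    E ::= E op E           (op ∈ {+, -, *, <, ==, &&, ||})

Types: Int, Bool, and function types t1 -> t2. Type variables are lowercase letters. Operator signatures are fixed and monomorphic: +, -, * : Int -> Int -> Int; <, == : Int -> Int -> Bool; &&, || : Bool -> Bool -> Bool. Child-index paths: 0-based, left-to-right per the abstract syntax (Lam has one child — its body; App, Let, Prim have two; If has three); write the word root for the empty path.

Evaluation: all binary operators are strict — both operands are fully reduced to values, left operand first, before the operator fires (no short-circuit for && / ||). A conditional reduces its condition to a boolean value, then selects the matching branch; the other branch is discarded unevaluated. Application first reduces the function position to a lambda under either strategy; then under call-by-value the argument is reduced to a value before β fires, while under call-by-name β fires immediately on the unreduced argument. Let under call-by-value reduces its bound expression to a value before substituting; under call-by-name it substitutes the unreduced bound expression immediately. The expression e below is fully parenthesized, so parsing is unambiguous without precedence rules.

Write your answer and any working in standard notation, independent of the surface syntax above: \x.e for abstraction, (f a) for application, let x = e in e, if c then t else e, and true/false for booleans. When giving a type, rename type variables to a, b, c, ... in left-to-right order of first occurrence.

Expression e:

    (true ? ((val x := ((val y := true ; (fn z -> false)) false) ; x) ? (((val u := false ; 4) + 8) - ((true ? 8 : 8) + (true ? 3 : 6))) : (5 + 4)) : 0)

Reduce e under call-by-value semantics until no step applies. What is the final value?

Answer: 9

Trace:
step 0: (if true then (if (let x = ((let y = true in (\z.false)) false) in x) then (((let u = false in 4) + 8) - ((if true then 8 else 8) + (if true then 3 else 6))) else (5 + 4)) else 0)
step 1: [if@root] (if (let x = ((let y = true in (\z.false)) false) in x) then (((let u = false in 4) + 8) - ((if true then 8 else 8) + (if true then 3 else 6))) else (5 + 4))
step 2: [let@0.0.0] (if (let x = ((\z.false) false) in x) then (((let u = false in 4) + 8) - ((if true then 8 else 8) + (if true then 3 else 6))) else (5 + 4))
step 3: [beta@0.0] (if (let x = false in x) then (((let u = false in 4) + 8) - ((if true then 8 else 8) + (if true then 3 else 6))) else (5 + 4))
step 4: [let@0] (if false then (((let u = false in 4) + 8) - ((if true then 8 else 8) + (if true then 3 else 6))) else (5 + 4))
step 5: [if@root] (5 + 4)
step 6: [delta@root] 9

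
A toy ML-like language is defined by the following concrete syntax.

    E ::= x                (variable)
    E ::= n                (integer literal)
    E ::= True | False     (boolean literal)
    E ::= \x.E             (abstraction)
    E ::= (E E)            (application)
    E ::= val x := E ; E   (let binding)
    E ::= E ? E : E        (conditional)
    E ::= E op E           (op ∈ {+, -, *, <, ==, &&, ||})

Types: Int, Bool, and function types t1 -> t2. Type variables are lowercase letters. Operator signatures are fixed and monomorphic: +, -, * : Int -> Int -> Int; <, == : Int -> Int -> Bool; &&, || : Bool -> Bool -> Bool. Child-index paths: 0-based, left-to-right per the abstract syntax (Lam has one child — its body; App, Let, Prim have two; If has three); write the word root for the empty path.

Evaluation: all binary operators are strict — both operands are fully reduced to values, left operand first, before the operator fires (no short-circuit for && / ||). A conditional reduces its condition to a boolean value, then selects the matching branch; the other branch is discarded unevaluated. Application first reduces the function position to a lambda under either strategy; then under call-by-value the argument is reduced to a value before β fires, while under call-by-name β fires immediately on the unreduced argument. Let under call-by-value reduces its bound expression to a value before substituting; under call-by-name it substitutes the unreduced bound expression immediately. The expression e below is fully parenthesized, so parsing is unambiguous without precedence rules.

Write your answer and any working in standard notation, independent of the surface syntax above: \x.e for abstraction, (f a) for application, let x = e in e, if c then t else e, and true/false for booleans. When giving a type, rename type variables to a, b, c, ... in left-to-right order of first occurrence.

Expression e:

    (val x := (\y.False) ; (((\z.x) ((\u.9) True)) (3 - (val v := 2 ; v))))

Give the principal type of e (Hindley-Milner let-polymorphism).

Trace:
\y._ : a -> Bool
let x : forall. a -> Bool
x : c -> Bool
\z._ : b -> c -> Bool
\u._ : d -> Int
  unify d -> Int ~ Bool -> e
  unify d ~ Bool
  unify Int ~ e
_ _ : Int
  unify b -> c -> Bool ~ Int -> f
  unify b ~ Int
  unify c -> Bool ~ f
_ _ : c -> Bool
  unify Int ~ Int
let v : Int
v : Int
  unify Int ~ Int
  unify c -> Bool ~ Int -> g
  unify c ~ Int
  unify Bool ~ g
_ _ : Bool

Answer: Bool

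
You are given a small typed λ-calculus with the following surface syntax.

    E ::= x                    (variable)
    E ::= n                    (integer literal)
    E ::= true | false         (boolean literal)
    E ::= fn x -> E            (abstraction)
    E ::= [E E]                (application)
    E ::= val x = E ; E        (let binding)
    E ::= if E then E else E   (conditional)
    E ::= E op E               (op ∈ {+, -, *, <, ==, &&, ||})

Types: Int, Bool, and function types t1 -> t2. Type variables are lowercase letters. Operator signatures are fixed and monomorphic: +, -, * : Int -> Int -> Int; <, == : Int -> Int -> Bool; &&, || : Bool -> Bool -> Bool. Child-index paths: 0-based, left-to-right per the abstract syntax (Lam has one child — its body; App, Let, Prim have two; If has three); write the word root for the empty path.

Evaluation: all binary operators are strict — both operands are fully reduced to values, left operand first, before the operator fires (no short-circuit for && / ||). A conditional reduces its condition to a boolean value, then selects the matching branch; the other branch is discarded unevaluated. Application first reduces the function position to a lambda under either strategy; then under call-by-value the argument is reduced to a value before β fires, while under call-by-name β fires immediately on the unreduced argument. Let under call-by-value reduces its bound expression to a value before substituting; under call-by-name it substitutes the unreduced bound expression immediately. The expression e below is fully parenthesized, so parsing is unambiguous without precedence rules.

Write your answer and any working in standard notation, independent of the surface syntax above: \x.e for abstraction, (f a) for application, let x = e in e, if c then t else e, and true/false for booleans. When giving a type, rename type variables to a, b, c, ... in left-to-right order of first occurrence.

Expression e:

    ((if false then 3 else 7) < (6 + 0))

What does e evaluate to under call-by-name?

Answer: false

Trace:
step 0: ((if false then 3 else 7) < (6 + 0))
step 1: [if@0] (7 < (6 + 0))
step 2: [delta@1] (7 < 6)
step 3: [delta@root] false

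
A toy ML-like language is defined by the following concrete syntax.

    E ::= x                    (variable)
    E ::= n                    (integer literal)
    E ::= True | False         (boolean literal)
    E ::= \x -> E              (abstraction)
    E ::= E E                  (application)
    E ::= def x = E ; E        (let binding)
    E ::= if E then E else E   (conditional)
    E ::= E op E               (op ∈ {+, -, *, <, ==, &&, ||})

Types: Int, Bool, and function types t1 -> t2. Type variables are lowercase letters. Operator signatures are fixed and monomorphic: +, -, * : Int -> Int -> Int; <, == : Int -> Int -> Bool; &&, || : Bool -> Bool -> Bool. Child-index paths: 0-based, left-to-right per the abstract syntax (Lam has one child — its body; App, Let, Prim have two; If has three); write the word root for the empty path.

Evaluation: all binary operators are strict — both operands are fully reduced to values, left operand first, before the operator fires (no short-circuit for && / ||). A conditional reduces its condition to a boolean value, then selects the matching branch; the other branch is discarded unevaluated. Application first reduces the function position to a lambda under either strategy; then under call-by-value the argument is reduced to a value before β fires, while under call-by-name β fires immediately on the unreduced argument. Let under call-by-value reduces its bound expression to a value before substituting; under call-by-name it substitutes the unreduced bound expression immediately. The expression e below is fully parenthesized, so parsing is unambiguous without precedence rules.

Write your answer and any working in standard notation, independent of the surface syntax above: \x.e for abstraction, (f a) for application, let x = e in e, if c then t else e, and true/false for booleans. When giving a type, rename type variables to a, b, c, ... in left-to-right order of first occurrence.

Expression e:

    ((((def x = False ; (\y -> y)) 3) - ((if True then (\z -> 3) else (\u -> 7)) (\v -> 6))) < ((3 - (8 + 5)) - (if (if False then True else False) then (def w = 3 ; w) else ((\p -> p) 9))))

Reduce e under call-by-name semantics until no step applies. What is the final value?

Working:
step 0: ((((let x = false in (\y.y)) 3) - ((if true then (\z.3) else (\u.7)) (\v.6))) < ((3 - (8 + 5)) - (if (if false then true else false) then (let w = 3 in w) else ((\p.p) 9))))
step 1: [let@0.0.0] ((((\y.y) 3) - ((if true then (\z.3) else (\u.7)) (\v.6))) < ((3 - (8 + 5)) - (if (if false then true else false) then (let w = 3 in w) else ((\p.p) 9))))
step 2: [beta@0.0] ((3 - ((if true then (\z.3) else (\u.7)) (\v.6))) < ((3 - (8 + 5)) - (if (if false then true else false) then (let w = 3 in w) else ((\p.p) 9))))
step 3: [if@0.1.0] ((3 - ((\z.3) (\v.6))) < ((3 - (8 + 5)) - (if (if false then true else false) then (let w = 3 in w) else ((\p.p) 9))))
step 4: [beta@0.1] ((3 - 3) < ((3 - (8 + 5)) - (if (if false then true else false) then (let w = 3 in w) else ((\p.p) 9))))
step 5: [delta@0] (0 < ((3 - (8 + 5)) - (if (if false then true else false) then (let w = 3 in w) else ((\p.p) 9))))
step 6: [delta@1.0.1] (0 < ((3 - 13) - (if (if false then true else false) then (let w = 3 in w) else ((\p.p) 9))))
step 7: [delta@1.0] (0 < (-10 - (if (if false then true else false) then (let w = 3 in w) else ((\p.p) 9))))
step 8: [if@1.1.0] (0 < (-10 - (if false then (let w = 3 in w) else ((\p.p) 9))))
step 9: [if@1.1] (0 < (-10 - ((\p.p) 9)))
step 10: [beta@1.1] (0 < (-10 - 9))
step 11: [delta@1] (0 < -19)
step 12: [delta@root] false

Answer: false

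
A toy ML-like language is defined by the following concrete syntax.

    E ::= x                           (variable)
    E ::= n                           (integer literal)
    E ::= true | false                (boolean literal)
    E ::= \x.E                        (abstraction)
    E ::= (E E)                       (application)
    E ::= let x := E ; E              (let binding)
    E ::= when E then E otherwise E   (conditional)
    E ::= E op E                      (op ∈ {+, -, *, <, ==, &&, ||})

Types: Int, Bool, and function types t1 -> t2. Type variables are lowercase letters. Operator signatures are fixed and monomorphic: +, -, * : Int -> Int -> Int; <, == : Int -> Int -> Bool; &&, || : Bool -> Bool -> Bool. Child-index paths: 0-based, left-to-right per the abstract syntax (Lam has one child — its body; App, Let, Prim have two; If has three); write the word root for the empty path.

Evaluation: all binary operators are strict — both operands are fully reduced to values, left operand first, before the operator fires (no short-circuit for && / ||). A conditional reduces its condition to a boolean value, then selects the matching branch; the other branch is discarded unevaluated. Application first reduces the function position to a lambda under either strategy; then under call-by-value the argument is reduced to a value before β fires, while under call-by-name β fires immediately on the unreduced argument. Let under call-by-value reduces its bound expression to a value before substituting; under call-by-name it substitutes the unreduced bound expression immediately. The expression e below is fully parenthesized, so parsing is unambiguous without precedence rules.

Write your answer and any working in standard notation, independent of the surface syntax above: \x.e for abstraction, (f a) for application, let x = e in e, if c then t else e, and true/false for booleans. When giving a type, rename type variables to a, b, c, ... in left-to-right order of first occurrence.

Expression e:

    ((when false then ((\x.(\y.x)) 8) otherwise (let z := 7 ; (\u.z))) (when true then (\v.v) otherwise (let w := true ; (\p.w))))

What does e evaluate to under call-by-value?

Working:
step 0: ((if false then ((\x.(\y.x)) 8) else (let z = 7 in (\u.z))) (if true then (\v.v) else (let w = true in (\p.w))))
step 1: [if@0] ((let z = 7 in (\u.z)) (if true then (\v.v) else (let w = true in (\p.w))))
step 2: [let@0] ((\u.7) (if true then (\v.v) else (let w = true in (\p.w))))
step 3: [if@1] ((\u.7) (\v.v))
step 4: [beta@root] 7

Answer: 7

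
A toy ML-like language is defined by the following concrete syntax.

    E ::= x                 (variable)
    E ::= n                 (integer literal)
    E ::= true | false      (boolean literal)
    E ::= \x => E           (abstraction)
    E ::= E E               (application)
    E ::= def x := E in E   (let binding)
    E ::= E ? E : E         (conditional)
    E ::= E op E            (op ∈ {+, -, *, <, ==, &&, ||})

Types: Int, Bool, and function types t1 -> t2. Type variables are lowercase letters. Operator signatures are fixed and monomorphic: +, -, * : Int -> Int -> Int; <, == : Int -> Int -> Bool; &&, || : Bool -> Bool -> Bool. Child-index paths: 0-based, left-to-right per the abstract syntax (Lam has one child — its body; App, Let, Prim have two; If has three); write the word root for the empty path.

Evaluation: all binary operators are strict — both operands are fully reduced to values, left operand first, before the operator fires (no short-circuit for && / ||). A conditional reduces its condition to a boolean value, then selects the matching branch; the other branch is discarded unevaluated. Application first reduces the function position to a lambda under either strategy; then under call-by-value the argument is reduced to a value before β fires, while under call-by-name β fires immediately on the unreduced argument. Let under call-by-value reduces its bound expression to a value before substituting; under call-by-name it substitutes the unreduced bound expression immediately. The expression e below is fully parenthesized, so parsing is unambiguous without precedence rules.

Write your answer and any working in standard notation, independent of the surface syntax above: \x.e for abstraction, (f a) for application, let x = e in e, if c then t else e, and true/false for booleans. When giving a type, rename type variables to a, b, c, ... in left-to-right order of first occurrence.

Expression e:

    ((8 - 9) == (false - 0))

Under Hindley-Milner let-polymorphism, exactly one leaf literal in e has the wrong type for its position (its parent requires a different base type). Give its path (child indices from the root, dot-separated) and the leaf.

Derivation:
  unify Int ~ Int
  unify Int ~ Int
  unify Int ~ Int
  unify Bool ~ Int
  FAIL: mismatch Bool ~ Int

Answer: 1.0 : false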